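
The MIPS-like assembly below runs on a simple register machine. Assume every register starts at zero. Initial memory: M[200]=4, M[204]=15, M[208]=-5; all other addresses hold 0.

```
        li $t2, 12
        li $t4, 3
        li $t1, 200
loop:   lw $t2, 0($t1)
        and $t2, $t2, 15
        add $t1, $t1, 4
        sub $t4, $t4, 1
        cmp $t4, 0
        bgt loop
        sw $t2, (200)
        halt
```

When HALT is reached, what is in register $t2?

after li $t2, 12: $t2=12
after li $t4, 3: $t4=3
after li $t1, 200: $t1=200
after lw $t2, 0($t1): $t2=M[200]=4
after and $t2, $t2, 15: $t2=4&15=4
after add $t1, $t1, 4: $t1=200+4=204
after sub $t4, $t4, 1: $t4=3-1=2
cmp $t4, 0  (cmp 2,0)
bgt loop: taken
after lw $t2, 0($t1): $t2=M[204]=15
after and $t2, $t2, 15: $t2=15&15=15
after add $t1, $t1, 4: $t1=204+4=208
after sub $t4, $t4, 1: $t4=2-1=1
cmp $t4, 0  (cmp 1,0)
bgt loop: taken
after lw $t2, 0($t1): $t2=M[208]=-5
after and $t2, $t2, 15: $t2=(-5)&15=11
after add $t1, $t1, 4: $t1=208+4=212
after sub $t4, $t4, 1: $t4=1-1=0
cmp $t4, 0  (cmp 0,0)
bgt loop: not taken
sw $t2, (200) → M[200]=11
halt.

11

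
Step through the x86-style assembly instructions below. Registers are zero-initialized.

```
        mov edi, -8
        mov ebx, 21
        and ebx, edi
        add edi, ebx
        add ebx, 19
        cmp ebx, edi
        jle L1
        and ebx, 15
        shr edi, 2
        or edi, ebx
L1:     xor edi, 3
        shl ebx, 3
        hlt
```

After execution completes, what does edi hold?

0

mov edi, -8 → edi=-8
mov ebx, 21 → ebx=21
and ebx, edi → ebx=21&(-8)=16
add edi, ebx → edi=(-8)+16=8
add ebx, 19 → ebx=16+19=35
cmp ebx, edi  (cmp 35,8)
jle L1: not taken
and ebx, 15 → ebx=35&15=3
shr edi, 2 → edi=8>>2=2
or edi, ebx → edi=2|3=3
xor edi, 3 → edi=3^3=0
shl ebx, 3 → ebx=3<<3=24
halt.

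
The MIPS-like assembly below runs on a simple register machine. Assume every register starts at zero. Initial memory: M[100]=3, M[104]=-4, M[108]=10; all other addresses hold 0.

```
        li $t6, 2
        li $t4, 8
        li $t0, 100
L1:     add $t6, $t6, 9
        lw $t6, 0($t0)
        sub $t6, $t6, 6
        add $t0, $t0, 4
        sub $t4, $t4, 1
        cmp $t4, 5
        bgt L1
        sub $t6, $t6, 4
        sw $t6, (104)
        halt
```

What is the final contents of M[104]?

0

after li $t6, 2: $t6=2
after li $t4, 8: $t4=8
after li $t0, 100: $t0=100
after add $t6, $t6, 9: $t6=2+9=11
after lw $t6, 0($t0): $t6=M[100]=3
after sub $t6, $t6, 6: $t6=3-6=-3
after add $t0, $t0, 4: $t0=100+4=104
after sub $t4, $t4, 1: $t4=8-1=7
cmp $t4, 5  (cmp 7,5)
bgt L1: taken
after add $t6, $t6, 9: $t6=(-3)+9=6
after lw $t6, 0($t0): $t6=M[104]=-4
after sub $t6, $t6, 6: $t6=(-4)-6=-10
after add $t0, $t0, 4: $t0=104+4=108
after sub $t4, $t4, 1: $t4=7-1=6
cmp $t4, 5  (cmp 6,5)
bgt L1: taken
after add $t6, $t6, 9: $t6=(-10)+9=-1
after lw $t6, 0($t0): $t6=M[108]=10
after sub $t6, $t6, 6: $t6=10-6=4
after add $t0, $t0, 4: $t0=108+4=112
after sub $t4, $t4, 1: $t4=6-1=5
cmp $t4, 5  (cmp 5,5)
bgt L1: not taken
after sub $t6, $t6, 4: $t6=4-4=0
sw $t6, (104) → M[104]=0
halt.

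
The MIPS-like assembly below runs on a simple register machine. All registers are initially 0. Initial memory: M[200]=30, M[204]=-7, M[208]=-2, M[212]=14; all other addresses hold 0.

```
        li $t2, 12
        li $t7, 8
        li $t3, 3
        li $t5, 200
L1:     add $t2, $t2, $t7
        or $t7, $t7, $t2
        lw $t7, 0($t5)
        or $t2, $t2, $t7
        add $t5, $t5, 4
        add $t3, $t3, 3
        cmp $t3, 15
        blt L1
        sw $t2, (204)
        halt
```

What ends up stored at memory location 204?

$t2=12
$t7=8
$t3=3
$t5=200
$t2=12+8=20
$t7=8|20=28
$t7=M[200]=30
$t2=20|30=30
$t5=200+4=204
$t3=3+3=6
cmp $t3, 15  (cmp 6,15)
blt L1: taken
$t2=30+30=60
$t7=30|60=62
$t7=M[204]=-7
$t2=60|(-7)=-3
$t5=204+4=208
$t3=6+3=9
cmp $t3, 15  (cmp 9,15)
blt L1: taken
$t2=(-3)+(-7)=-10
$t7=(-7)|(-10)=-1
$t7=M[208]=-2
$t2=(-10)|(-2)=-2
$t5=208+4=212
$t3=9+3=12
cmp $t3, 15  (cmp 12,15)
blt L1: taken
$t2=(-2)+(-2)=-4
$t7=(-2)|(-4)=-2
$t7=M[212]=14
$t2=(-4)|14=-2
$t5=212+4=216
$t3=12+3=15
cmp $t3, 15  (cmp 15,15)
blt L1: not taken
sw $t2, (204) → M[204]=-2
halt.

-2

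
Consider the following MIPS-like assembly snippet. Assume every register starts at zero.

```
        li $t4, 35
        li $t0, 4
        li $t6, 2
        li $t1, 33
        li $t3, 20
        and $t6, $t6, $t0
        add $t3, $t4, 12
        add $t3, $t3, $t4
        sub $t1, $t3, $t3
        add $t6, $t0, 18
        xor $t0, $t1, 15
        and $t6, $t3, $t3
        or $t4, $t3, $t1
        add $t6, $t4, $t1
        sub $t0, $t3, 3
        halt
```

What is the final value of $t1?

0

li $t4, 35 → $t4=35
li $t0, 4 → $t0=4
li $t6, 2 → $t6=2
li $t1, 33 → $t1=33
li $t3, 20 → $t3=20
and $t6, $t6, $t0 → $t6=2&4=0
add $t3, $t4, 12 → $t3=35+12=47
add $t3, $t3, $t4 → $t3=47+35=82
sub $t1, $t3, $t3 → $t1=82-82=0
add $t6, $t0, 18 → $t6=4+18=22
xor $t0, $t1, 15 → $t0=0^15=15
and $t6, $t3, $t3 → $t6=82&82=82
or $t4, $t3, $t1 → $t4=82|0=82
add $t6, $t4, $t1 → $t6=82+0=82
sub $t0, $t3, 3 → $t0=82-3=79
halt.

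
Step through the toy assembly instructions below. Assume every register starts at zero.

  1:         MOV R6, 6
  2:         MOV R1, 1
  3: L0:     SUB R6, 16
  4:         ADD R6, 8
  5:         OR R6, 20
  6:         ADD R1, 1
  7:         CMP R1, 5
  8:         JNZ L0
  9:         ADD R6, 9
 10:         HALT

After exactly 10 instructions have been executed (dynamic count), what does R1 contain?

2

after MOV R6, 6: R6=6
after MOV R1, 1: R1=1
after SUB R6, 16: R6=6-16=-10
after ADD R6, 8: R6=(-10)+8=-2
after OR R6, 20: R6=(-2)|20=-2
after ADD R1, 1: R1=1+1=2
CMP R1, 5  (cmp 2,5)
JNZ L0: taken
after SUB R6, 16: R6=(-2)-16=-18
after ADD R6, 8: R6=(-18)+8=-10
After step 10: R1 = 2.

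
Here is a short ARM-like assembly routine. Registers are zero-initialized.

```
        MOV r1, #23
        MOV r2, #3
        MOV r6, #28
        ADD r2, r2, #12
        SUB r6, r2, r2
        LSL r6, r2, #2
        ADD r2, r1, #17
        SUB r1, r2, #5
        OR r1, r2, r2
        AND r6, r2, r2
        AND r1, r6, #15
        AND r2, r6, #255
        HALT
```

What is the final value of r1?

after MOV r1, #23: r1=23
after MOV r2, #3: r2=3
after MOV r6, #28: r6=28
after ADD r2, r2, #12: r2=3+12=15
after SUB r6, r2, r2: r6=15-15=0
after LSL r6, r2, #2: r6=15<<2=60
after ADD r2, r1, #17: r2=23+17=40
after SUB r1, r2, #5: r1=40-5=35
after OR r1, r2, r2: r1=40|40=40
after AND r6, r2, r2: r6=40&40=40
after AND r1, r6, #15: r1=40&15=8
after AND r2, r6, #255: r2=40&255=40
halt.

8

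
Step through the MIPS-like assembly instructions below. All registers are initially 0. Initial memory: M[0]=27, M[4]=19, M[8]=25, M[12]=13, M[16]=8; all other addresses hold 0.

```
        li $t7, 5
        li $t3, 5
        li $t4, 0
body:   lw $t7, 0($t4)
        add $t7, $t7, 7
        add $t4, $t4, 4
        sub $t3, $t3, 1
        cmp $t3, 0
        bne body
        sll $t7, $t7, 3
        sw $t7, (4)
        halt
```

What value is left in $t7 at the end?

120

$t7=5
$t3=5
$t4=0
$t7=M[0]=27
$t7=27+7=34
$t4=0+4=4
$t3=5-1=4
cmp $t3, 0  (cmp 4,0)
bne body: taken
$t7=M[4]=19
$t7=19+7=26
$t4=4+4=8
$t3=4-1=3
cmp $t3, 0  (cmp 3,0)
bne body: taken
$t7=M[8]=25
$t7=25+7=32
$t4=8+4=12
$t3=3-1=2
cmp $t3, 0  (cmp 2,0)
bne body: taken
$t7=M[12]=13
$t7=13+7=20
$t4=12+4=16
$t3=2-1=1
cmp $t3, 0  (cmp 1,0)
bne body: taken
$t7=M[16]=8
$t7=8+7=15
$t4=16+4=20
$t3=1-1=0
cmp $t3, 0  (cmp 0,0)
bne body: not taken
$t7=15<<3=120
sw $t7, (4) → M[4]=120
halt.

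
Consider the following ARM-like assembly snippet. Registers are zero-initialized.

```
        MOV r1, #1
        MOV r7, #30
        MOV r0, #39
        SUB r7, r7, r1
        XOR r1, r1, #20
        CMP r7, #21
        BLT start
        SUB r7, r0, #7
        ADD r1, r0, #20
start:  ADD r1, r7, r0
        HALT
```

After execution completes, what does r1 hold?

71

MOV r1, #1 → r1=1
MOV r7, #30 → r7=30
MOV r0, #39 → r0=39
SUB r7, r7, r1 → r7=30-1=29
XOR r1, r1, #20 → r1=1^20=21
CMP r7, #21  (cmp 29,21)
BLT start: not taken
SUB r7, r0, #7 → r7=39-7=32
ADD r1, r0, #20 → r1=39+20=59
ADD r1, r7, r0 → r1=32+39=71
halt.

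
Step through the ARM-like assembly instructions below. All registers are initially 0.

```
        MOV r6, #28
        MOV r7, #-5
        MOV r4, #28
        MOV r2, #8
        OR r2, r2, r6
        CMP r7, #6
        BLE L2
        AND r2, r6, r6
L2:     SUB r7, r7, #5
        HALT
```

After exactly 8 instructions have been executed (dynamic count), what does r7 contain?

MOV r6, #28 → r6=28
MOV r7, #-5 → r7=-5
MOV r4, #28 → r4=28
MOV r2, #8 → r2=8
OR r2, r2, r6 → r2=8|28=28
CMP r7, #6  (cmp -5,6)
BLE L2: taken
SUB r7, r7, #5 → r7=(-5)-5=-10
After step 8: r7 = -10.

-10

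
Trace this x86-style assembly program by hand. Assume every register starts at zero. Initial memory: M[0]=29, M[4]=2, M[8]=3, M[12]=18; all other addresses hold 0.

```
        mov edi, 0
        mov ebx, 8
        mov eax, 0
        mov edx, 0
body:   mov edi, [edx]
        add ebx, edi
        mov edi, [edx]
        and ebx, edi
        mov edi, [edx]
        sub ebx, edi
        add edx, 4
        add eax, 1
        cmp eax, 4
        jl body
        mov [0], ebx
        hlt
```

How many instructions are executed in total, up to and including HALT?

after mov edi, 0: edi=0
after mov ebx, 8: ebx=8
after mov eax, 0: eax=0
after mov edx, 0: edx=0
after mov edi, [edx]: edi=M[0]=29
after add ebx, edi: ebx=8+29=37
after mov edi, [edx]: edi=M[0]=29
after and ebx, edi: ebx=37&29=5
after mov edi, [edx]: edi=M[0]=29
after sub ebx, edi: ebx=5-29=-24
after add edx, 4: edx=0+4=4
after add eax, 1: eax=0+1=1
cmp eax, 4  (cmp 1,4)
jl body: taken
after mov edi, [edx]: edi=M[4]=2
after add ebx, edi: ebx=(-24)+2=-22
after mov edi, [edx]: edi=M[4]=2
after and ebx, edi: ebx=(-22)&2=2
after mov edi, [edx]: edi=M[4]=2
after sub ebx, edi: ebx=2-2=0
after add edx, 4: edx=4+4=8
after add eax, 1: eax=1+1=2
cmp eax, 4  (cmp 2,4)
jl body: taken
after mov edi, [edx]: edi=M[8]=3
after add ebx, edi: ebx=0+3=3
after mov edi, [edx]: edi=M[8]=3
after and ebx, edi: ebx=3&3=3
after mov edi, [edx]: edi=M[8]=3
after sub ebx, edi: ebx=3-3=0
after add edx, 4: edx=8+4=12
after add eax, 1: eax=2+1=3
cmp eax, 4  (cmp 3,4)
jl body: taken
after mov edi, [edx]: edi=M[12]=18
after add ebx, edi: ebx=0+18=18
after mov edi, [edx]: edi=M[12]=18
after and ebx, edi: ebx=18&18=18
after mov edi, [edx]: edi=M[12]=18
after sub ebx, edi: ebx=18-18=0
after add edx, 4: edx=12+4=16
after add eax, 1: eax=3+1=4
cmp eax, 4  (cmp 4,4)
jl body: not taken
mov [0], ebx → M[0]=0
halt.
Total executed instructions: 46.

46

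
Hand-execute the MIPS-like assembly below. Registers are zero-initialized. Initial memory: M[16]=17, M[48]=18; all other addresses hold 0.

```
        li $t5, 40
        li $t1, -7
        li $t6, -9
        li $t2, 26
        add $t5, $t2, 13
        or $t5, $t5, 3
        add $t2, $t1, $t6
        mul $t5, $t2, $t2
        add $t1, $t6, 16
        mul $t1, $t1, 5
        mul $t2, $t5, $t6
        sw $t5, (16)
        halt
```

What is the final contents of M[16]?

li $t5, 40 → $t5=40
li $t1, -7 → $t1=-7
li $t6, -9 → $t6=-9
li $t2, 26 → $t2=26
add $t5, $t2, 13 → $t5=26+13=39
or $t5, $t5, 3 → $t5=39|3=39
add $t2, $t1, $t6 → $t2=(-7)+(-9)=-16
mul $t5, $t2, $t2 → $t5=(-16)*(-16)=256
add $t1, $t6, 16 → $t1=(-9)+16=7
mul $t1, $t1, 5 → $t1=7*5=35
mul $t2, $t5, $t6 → $t2=256*(-9)=-2304
sw $t5, (16) → M[16]=256
halt.

256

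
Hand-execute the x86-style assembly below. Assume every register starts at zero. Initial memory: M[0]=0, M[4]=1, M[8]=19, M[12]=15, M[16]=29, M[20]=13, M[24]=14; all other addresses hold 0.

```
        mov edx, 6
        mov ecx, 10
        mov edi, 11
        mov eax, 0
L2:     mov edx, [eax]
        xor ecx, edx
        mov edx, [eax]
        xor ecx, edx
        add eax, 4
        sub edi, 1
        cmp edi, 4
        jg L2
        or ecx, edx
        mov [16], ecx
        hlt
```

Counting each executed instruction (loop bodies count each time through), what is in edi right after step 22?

after mov edx, 6: edx=6
after mov ecx, 10: ecx=10
after mov edi, 11: edi=11
after mov eax, 0: eax=0
after mov edx, [eax]: edx=M[0]=0
after xor ecx, edx: ecx=10^0=10
after mov edx, [eax]: edx=M[0]=0
after xor ecx, edx: ecx=10^0=10
after add eax, 4: eax=0+4=4
after sub edi, 1: edi=11-1=10
cmp edi, 4  (cmp 10,4)
jg L2: taken
after mov edx, [eax]: edx=M[4]=1
after xor ecx, edx: ecx=10^1=11
after mov edx, [eax]: edx=M[4]=1
after xor ecx, edx: ecx=11^1=10
after add eax, 4: eax=4+4=8
after sub edi, 1: edi=10-1=9
cmp edi, 4  (cmp 9,4)
jg L2: taken
after mov edx, [eax]: edx=M[8]=19
after xor ecx, edx: ecx=10^19=25
After step 22: edi = 9.

9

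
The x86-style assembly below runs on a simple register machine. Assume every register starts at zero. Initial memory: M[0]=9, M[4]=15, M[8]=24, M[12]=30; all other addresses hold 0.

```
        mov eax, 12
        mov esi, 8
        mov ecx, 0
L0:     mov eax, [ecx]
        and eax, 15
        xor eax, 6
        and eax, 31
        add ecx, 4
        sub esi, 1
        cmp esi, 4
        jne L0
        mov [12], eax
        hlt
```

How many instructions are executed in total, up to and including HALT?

eax=12
esi=8
ecx=0
eax=M[0]=9
eax=9&15=9
eax=9^6=15
eax=15&31=15
ecx=0+4=4
esi=8-1=7
cmp esi, 4  (cmp 7,4)
jne L0: taken
eax=M[4]=15
eax=15&15=15
eax=15^6=9
eax=9&31=9
ecx=4+4=8
esi=7-1=6
cmp esi, 4  (cmp 6,4)
jne L0: taken
eax=M[8]=24
eax=24&15=8
eax=8^6=14
eax=14&31=14
ecx=8+4=12
esi=6-1=5
cmp esi, 4  (cmp 5,4)
jne L0: taken
eax=M[12]=30
eax=30&15=14
eax=14^6=8
eax=8&31=8
ecx=12+4=16
esi=5-1=4
cmp esi, 4  (cmp 4,4)
jne L0: not taken
mov [12], eax → M[12]=8
halt.
Total executed instructions: 37.

37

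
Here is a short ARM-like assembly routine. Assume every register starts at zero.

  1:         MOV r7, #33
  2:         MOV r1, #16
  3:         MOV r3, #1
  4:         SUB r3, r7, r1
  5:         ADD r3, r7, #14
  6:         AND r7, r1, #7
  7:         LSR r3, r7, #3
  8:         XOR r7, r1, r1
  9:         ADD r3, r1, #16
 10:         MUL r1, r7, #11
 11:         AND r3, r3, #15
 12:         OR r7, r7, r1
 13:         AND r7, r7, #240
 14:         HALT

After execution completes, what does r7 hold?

0

after MOV r7, #33: r7=33
after MOV r1, #16: r1=16
after MOV r3, #1: r3=1
after SUB r3, r7, r1: r3=33-16=17
after ADD r3, r7, #14: r3=33+14=47
after AND r7, r1, #7: r7=16&7=0
after LSR r3, r7, #3: r3=0>>3=0
after XOR r7, r1, r1: r7=16^16=0
after ADD r3, r1, #16: r3=16+16=32
after MUL r1, r7, #11: r1=0*11=0
after AND r3, r3, #15: r3=32&15=0
after OR r7, r7, r1: r7=0|0=0
after AND r7, r7, #240: r7=0&240=0
halt.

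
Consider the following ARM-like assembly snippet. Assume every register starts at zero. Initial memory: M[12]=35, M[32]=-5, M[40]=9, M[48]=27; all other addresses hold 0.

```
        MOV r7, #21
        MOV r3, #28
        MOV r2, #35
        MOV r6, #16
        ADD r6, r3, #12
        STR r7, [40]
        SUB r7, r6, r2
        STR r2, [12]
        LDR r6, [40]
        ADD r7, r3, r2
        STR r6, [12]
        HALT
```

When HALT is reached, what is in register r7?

MOV r7, #21 → r7=21
MOV r3, #28 → r3=28
MOV r2, #35 → r2=35
MOV r6, #16 → r6=16
ADD r6, r3, #12 → r6=28+12=40
STR r7, [40] → M[40]=21
SUB r7, r6, r2 → r7=40-35=5
STR r2, [12] → M[12]=35
LDR r6, [40] → r6=M[40]=21
ADD r7, r3, r2 → r7=28+35=63
STR r6, [12] → M[12]=21
halt.

63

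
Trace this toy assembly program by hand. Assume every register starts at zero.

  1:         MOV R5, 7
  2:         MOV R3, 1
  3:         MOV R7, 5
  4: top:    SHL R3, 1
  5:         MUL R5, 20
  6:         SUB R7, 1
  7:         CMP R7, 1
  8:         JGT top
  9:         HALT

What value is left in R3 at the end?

16

after MOV R5, 7: R5=7
after MOV R3, 1: R3=1
after MOV R7, 5: R7=5
after SHL R3, 1: R3=1<<1=2
after MUL R5, 20: R5=7*20=140
after SUB R7, 1: R7=5-1=4
CMP R7, 1  (cmp 4,1)
JGT top: taken
after SHL R3, 1: R3=2<<1=4
after MUL R5, 20: R5=140*20=2800
after SUB R7, 1: R7=4-1=3
CMP R7, 1  (cmp 3,1)
JGT top: taken
after SHL R3, 1: R3=4<<1=8
after MUL R5, 20: R5=2800*20=56000
after SUB R7, 1: R7=3-1=2
CMP R7, 1  (cmp 2,1)
JGT top: taken
after SHL R3, 1: R3=8<<1=16
after MUL R5, 20: R5=56000*20=1120000
after SUB R7, 1: R7=2-1=1
CMP R7, 1  (cmp 1,1)
JGT top: not taken
halt.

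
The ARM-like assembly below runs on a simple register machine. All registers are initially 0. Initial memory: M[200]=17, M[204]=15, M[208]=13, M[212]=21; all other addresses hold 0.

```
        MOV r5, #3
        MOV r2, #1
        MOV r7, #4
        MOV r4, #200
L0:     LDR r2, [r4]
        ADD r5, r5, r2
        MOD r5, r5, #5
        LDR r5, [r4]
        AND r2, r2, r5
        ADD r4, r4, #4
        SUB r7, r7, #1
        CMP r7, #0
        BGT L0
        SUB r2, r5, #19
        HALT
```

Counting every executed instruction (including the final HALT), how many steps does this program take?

42

MOV r5, #3 → r5=3
MOV r2, #1 → r2=1
MOV r7, #4 → r7=4
MOV r4, #200 → r4=200
LDR r2, [r4] → r2=M[200]=17
ADD r5, r5, r2 → r5=3+17=20
MOD r5, r5, #5 → r5=20%5=0
LDR r5, [r4] → r5=M[200]=17
AND r2, r2, r5 → r2=17&17=17
ADD r4, r4, #4 → r4=200+4=204
SUB r7, r7, #1 → r7=4-1=3
CMP r7, #0  (cmp 3,0)
BGT L0: taken
LDR r2, [r4] → r2=M[204]=15
ADD r5, r5, r2 → r5=17+15=32
MOD r5, r5, #5 → r5=32%5=2
LDR r5, [r4] → r5=M[204]=15
AND r2, r2, r5 → r2=15&15=15
ADD r4, r4, #4 → r4=204+4=208
SUB r7, r7, #1 → r7=3-1=2
CMP r7, #0  (cmp 2,0)
BGT L0: taken
LDR r2, [r4] → r2=M[208]=13
ADD r5, r5, r2 → r5=15+13=28
MOD r5, r5, #5 → r5=28%5=3
LDR r5, [r4] → r5=M[208]=13
AND r2, r2, r5 → r2=13&13=13
ADD r4, r4, #4 → r4=208+4=212
SUB r7, r7, #1 → r7=2-1=1
CMP r7, #0  (cmp 1,0)
BGT L0: taken
LDR r2, [r4] → r2=M[212]=21
ADD r5, r5, r2 → r5=13+21=34
MOD r5, r5, #5 → r5=34%5=4
LDR r5, [r4] → r5=M[212]=21
AND r2, r2, r5 → r2=21&21=21
ADD r4, r4, #4 → r4=212+4=216
SUB r7, r7, #1 → r7=1-1=0
CMP r7, #0  (cmp 0,0)
BGT L0: not taken
SUB r2, r5, #19 → r2=21-19=2
halt.
Total executed instructions: 42.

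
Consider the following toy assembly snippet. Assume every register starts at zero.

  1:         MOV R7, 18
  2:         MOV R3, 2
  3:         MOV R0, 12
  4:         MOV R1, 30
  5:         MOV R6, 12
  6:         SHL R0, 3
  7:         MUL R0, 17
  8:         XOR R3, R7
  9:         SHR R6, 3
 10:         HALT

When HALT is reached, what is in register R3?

R7=18
R3=2
R0=12
R1=30
R6=12
R0=12<<3=96
R0=96*17=1632
R3=2^18=16
R6=12>>3=1
halt.

16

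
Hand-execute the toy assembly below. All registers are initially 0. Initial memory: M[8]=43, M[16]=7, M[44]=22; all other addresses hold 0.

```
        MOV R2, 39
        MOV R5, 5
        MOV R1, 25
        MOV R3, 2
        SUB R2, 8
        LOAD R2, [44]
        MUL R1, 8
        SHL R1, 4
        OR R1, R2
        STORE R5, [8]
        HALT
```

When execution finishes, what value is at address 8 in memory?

5

R2=39
R5=5
R1=25
R3=2
R2=39-8=31
R2=M[44]=22
R1=25*8=200
R1=200<<4=3200
R1=3200|22=3222
STORE R5, [8] → M[8]=5
halt.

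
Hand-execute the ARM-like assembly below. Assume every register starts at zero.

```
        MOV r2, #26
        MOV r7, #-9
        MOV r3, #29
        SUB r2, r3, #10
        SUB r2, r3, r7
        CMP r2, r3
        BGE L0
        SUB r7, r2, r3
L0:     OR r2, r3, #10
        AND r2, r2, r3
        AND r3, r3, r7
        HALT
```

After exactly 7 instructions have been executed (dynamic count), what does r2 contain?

after MOV r2, #26: r2=26
after MOV r7, #-9: r7=-9
after MOV r3, #29: r3=29
after SUB r2, r3, #10: r2=29-10=19
after SUB r2, r3, r7: r2=29-(-9)=38
CMP r2, r3  (cmp 38,29)
BGE L0: taken
After step 7: r2 = 38.

38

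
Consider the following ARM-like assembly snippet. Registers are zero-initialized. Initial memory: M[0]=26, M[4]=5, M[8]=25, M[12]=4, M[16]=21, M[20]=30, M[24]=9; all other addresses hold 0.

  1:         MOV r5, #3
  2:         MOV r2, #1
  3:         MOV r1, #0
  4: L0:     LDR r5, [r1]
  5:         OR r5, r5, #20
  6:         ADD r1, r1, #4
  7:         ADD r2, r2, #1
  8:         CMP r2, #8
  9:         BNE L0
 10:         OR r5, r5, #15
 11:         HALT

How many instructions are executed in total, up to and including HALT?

r5=3
r2=1
r1=0
r5=M[0]=26
r5=26|20=30
r1=0+4=4
r2=1+1=2
CMP r2, #8  (cmp 2,8)
BNE L0: taken
r5=M[4]=5
r5=5|20=21
r1=4+4=8
r2=2+1=3
CMP r2, #8  (cmp 3,8)
BNE L0: taken
r5=M[8]=25
r5=25|20=29
r1=8+4=12
r2=3+1=4
CMP r2, #8  (cmp 4,8)
BNE L0: taken
r5=M[12]=4
r5=4|20=20
r1=12+4=16
r2=4+1=5
CMP r2, #8  (cmp 5,8)
BNE L0: taken
r5=M[16]=21
r5=21|20=21
r1=16+4=20
r2=5+1=6
CMP r2, #8  (cmp 6,8)
BNE L0: taken
r5=M[20]=30
r5=30|20=30
r1=20+4=24
r2=6+1=7
CMP r2, #8  (cmp 7,8)
BNE L0: taken
r5=M[24]=9
r5=9|20=29
r1=24+4=28
r2=7+1=8
CMP r2, #8  (cmp 8,8)
BNE L0: not taken
r5=29|15=31
halt.
Total executed instructions: 47.

47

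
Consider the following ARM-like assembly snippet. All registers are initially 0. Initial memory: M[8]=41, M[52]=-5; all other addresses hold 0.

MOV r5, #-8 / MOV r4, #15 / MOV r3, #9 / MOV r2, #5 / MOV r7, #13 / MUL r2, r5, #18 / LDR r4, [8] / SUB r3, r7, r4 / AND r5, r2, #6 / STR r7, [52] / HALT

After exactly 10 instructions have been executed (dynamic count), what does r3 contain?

-28

after MOV r5, #-8: r5=-8
after MOV r4, #15: r4=15
after MOV r3, #9: r3=9
after MOV r2, #5: r2=5
after MOV r7, #13: r7=13
after MUL r2, r5, #18: r2=(-8)*18=-144
after LDR r4, [8]: r4=M[8]=41
after SUB r3, r7, r4: r3=13-41=-28
after AND r5, r2, #6: r5=(-144)&6=0
STR r7, [52] → M[52]=13
After step 10: r3 = -28.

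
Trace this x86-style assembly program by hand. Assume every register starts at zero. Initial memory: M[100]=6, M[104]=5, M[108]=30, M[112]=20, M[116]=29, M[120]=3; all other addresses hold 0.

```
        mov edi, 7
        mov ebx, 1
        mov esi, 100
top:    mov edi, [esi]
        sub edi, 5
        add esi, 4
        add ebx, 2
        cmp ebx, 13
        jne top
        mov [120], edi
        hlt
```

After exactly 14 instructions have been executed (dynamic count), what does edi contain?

0

edi=7
ebx=1
esi=100
edi=M[100]=6
edi=6-5=1
esi=100+4=104
ebx=1+2=3
cmp ebx, 13  (cmp 3,13)
jne top: taken
edi=M[104]=5
edi=5-5=0
esi=104+4=108
ebx=3+2=5
cmp ebx, 13  (cmp 5,13)
After step 14: edi = 0.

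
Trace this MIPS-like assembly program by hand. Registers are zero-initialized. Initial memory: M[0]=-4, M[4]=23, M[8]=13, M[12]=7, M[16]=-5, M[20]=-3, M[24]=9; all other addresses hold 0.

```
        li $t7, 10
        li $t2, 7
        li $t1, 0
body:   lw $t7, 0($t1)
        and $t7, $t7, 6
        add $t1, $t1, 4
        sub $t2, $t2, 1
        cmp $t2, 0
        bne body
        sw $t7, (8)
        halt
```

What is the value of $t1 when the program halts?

28

li $t7, 10 → $t7=10
li $t2, 7 → $t2=7
li $t1, 0 → $t1=0
lw $t7, 0($t1) → $t7=M[0]=-4
and $t7, $t7, 6 → $t7=(-4)&6=4
add $t1, $t1, 4 → $t1=0+4=4
sub $t2, $t2, 1 → $t2=7-1=6
cmp $t2, 0  (cmp 6,0)
bne body: taken
lw $t7, 0($t1) → $t7=M[4]=23
and $t7, $t7, 6 → $t7=23&6=6
add $t1, $t1, 4 → $t1=4+4=8
sub $t2, $t2, 1 → $t2=6-1=5
cmp $t2, 0  (cmp 5,0)
bne body: taken
lw $t7, 0($t1) → $t7=M[8]=13
and $t7, $t7, 6 → $t7=13&6=4
add $t1, $t1, 4 → $t1=8+4=12
sub $t2, $t2, 1 → $t2=5-1=4
cmp $t2, 0  (cmp 4,0)
bne body: taken
lw $t7, 0($t1) → $t7=M[12]=7
and $t7, $t7, 6 → $t7=7&6=6
add $t1, $t1, 4 → $t1=12+4=16
sub $t2, $t2, 1 → $t2=4-1=3
cmp $t2, 0  (cmp 3,0)
bne body: taken
lw $t7, 0($t1) → $t7=M[16]=-5
and $t7, $t7, 6 → $t7=(-5)&6=2
add $t1, $t1, 4 → $t1=16+4=20
sub $t2, $t2, 1 → $t2=3-1=2
cmp $t2, 0  (cmp 2,0)
bne body: taken
lw $t7, 0($t1) → $t7=M[20]=-3
and $t7, $t7, 6 → $t7=(-3)&6=4
add $t1, $t1, 4 → $t1=20+4=24
sub $t2, $t2, 1 → $t2=2-1=1
cmp $t2, 0  (cmp 1,0)
bne body: taken
lw $t7, 0($t1) → $t7=M[24]=9
and $t7, $t7, 6 → $t7=9&6=0
add $t1, $t1, 4 → $t1=24+4=28
sub $t2, $t2, 1 → $t2=1-1=0
cmp $t2, 0  (cmp 0,0)
bne body: not taken
sw $t7, (8) → M[8]=0
halt.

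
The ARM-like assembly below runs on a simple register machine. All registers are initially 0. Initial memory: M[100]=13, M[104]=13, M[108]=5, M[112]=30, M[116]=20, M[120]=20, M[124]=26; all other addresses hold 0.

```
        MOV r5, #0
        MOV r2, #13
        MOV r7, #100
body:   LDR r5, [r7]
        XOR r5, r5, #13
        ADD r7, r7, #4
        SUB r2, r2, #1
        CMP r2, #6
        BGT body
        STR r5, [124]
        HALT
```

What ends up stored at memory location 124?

23

after MOV r5, #0: r5=0
after MOV r2, #13: r2=13
after MOV r7, #100: r7=100
after LDR r5, [r7]: r5=M[100]=13
after XOR r5, r5, #13: r5=13^13=0
after ADD r7, r7, #4: r7=100+4=104
after SUB r2, r2, #1: r2=13-1=12
CMP r2, #6  (cmp 12,6)
BGT body: taken
after LDR r5, [r7]: r5=M[104]=13
after XOR r5, r5, #13: r5=13^13=0
after ADD r7, r7, #4: r7=104+4=108
after SUB r2, r2, #1: r2=12-1=11
CMP r2, #6  (cmp 11,6)
BGT body: taken
after LDR r5, [r7]: r5=M[108]=5
after XOR r5, r5, #13: r5=5^13=8
after ADD r7, r7, #4: r7=108+4=112
after SUB r2, r2, #1: r2=11-1=10
CMP r2, #6  (cmp 10,6)
BGT body: taken
after LDR r5, [r7]: r5=M[112]=30
after XOR r5, r5, #13: r5=30^13=19
after ADD r7, r7, #4: r7=112+4=116
after SUB r2, r2, #1: r2=10-1=9
CMP r2, #6  (cmp 9,6)
BGT body: taken
after LDR r5, [r7]: r5=M[116]=20
after XOR r5, r5, #13: r5=20^13=25
after ADD r7, r7, #4: r7=116+4=120
after SUB r2, r2, #1: r2=9-1=8
CMP r2, #6  (cmp 8,6)
BGT body: taken
after LDR r5, [r7]: r5=M[120]=20
after XOR r5, r5, #13: r5=20^13=25
after ADD r7, r7, #4: r7=120+4=124
after SUB r2, r2, #1: r2=8-1=7
CMP r2, #6  (cmp 7,6)
BGT body: taken
after LDR r5, [r7]: r5=M[124]=26
after XOR r5, r5, #13: r5=26^13=23
after ADD r7, r7, #4: r7=124+4=128
after SUB r2, r2, #1: r2=7-1=6
CMP r2, #6  (cmp 6,6)
BGT body: not taken
STR r5, [124] → M[124]=23
halt.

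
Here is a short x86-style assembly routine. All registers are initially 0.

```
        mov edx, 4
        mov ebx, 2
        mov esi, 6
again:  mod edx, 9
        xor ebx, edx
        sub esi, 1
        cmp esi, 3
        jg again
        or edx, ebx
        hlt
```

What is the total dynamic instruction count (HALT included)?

after mov edx, 4: edx=4
after mov ebx, 2: ebx=2
after mov esi, 6: esi=6
after mod edx, 9: edx=4%9=4
after xor ebx, edx: ebx=2^4=6
after sub esi, 1: esi=6-1=5
cmp esi, 3  (cmp 5,3)
jg again: taken
after mod edx, 9: edx=4%9=4
after xor ebx, edx: ebx=6^4=2
after sub esi, 1: esi=5-1=4
cmp esi, 3  (cmp 4,3)
jg again: taken
after mod edx, 9: edx=4%9=4
after xor ebx, edx: ebx=2^4=6
after sub esi, 1: esi=4-1=3
cmp esi, 3  (cmp 3,3)
jg again: not taken
after or edx, ebx: edx=4|6=6
halt.
Total executed instructions: 20.

20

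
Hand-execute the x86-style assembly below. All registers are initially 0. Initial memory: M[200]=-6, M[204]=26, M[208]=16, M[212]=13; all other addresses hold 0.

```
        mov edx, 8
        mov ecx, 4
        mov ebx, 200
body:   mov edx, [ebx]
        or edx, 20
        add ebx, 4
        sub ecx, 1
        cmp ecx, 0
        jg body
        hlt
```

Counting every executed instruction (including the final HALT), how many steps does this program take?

edx=8
ecx=4
ebx=200
edx=M[200]=-6
edx=(-6)|20=-2
ebx=200+4=204
ecx=4-1=3
cmp ecx, 0  (cmp 3,0)
jg body: taken
edx=M[204]=26
edx=26|20=30
ebx=204+4=208
ecx=3-1=2
cmp ecx, 0  (cmp 2,0)
jg body: taken
edx=M[208]=16
edx=16|20=20
ebx=208+4=212
ecx=2-1=1
cmp ecx, 0  (cmp 1,0)
jg body: taken
edx=M[212]=13
edx=13|20=29
ebx=212+4=216
ecx=1-1=0
cmp ecx, 0  (cmp 0,0)
jg body: not taken
halt.
Total executed instructions: 28.

28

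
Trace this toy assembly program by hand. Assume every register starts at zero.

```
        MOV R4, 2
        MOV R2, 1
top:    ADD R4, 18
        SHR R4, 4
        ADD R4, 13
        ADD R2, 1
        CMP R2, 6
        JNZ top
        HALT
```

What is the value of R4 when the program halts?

15

after MOV R4, 2: R4=2
after MOV R2, 1: R2=1
after ADD R4, 18: R4=2+18=20
after SHR R4, 4: R4=20>>4=1
after ADD R4, 13: R4=1+13=14
after ADD R2, 1: R2=1+1=2
CMP R2, 6  (cmp 2,6)
JNZ top: taken
after ADD R4, 18: R4=14+18=32
after SHR R4, 4: R4=32>>4=2
after ADD R4, 13: R4=2+13=15
after ADD R2, 1: R2=2+1=3
CMP R2, 6  (cmp 3,6)
JNZ top: taken
after ADD R4, 18: R4=15+18=33
after SHR R4, 4: R4=33>>4=2
after ADD R4, 13: R4=2+13=15
after ADD R2, 1: R2=3+1=4
CMP R2, 6  (cmp 4,6)
JNZ top: taken
after ADD R4, 18: R4=15+18=33
after SHR R4, 4: R4=33>>4=2
after ADD R4, 13: R4=2+13=15
after ADD R2, 1: R2=4+1=5
CMP R2, 6  (cmp 5,6)
JNZ top: taken
after ADD R4, 18: R4=15+18=33
after SHR R4, 4: R4=33>>4=2
after ADD R4, 13: R4=2+13=15
after ADD R2, 1: R2=5+1=6
CMP R2, 6  (cmp 6,6)
JNZ top: not taken
halt.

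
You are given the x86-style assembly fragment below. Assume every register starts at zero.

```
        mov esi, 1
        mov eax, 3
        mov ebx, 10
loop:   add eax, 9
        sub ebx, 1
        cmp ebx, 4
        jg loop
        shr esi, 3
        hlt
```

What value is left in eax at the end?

esi=1
eax=3
ebx=10
eax=3+9=12
ebx=10-1=9
cmp ebx, 4  (cmp 9,4)
jg loop: taken
eax=12+9=21
ebx=9-1=8
cmp ebx, 4  (cmp 8,4)
jg loop: taken
eax=21+9=30
ebx=8-1=7
cmp ebx, 4  (cmp 7,4)
jg loop: taken
eax=30+9=39
ebx=7-1=6
cmp ebx, 4  (cmp 6,4)
jg loop: taken
eax=39+9=48
ebx=6-1=5
cmp ebx, 4  (cmp 5,4)
jg loop: taken
eax=48+9=57
ebx=5-1=4
cmp ebx, 4  (cmp 4,4)
jg loop: not taken
esi=1>>3=0
halt.

57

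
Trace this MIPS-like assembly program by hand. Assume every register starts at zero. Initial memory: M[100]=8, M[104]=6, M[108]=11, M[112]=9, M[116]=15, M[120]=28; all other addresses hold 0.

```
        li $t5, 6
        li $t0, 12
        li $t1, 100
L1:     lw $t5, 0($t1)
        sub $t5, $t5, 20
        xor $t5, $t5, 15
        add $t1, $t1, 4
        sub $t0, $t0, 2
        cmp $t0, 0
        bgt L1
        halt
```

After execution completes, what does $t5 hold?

after li $t5, 6: $t5=6
after li $t0, 12: $t0=12
after li $t1, 100: $t1=100
after lw $t5, 0($t1): $t5=M[100]=8
after sub $t5, $t5, 20: $t5=8-20=-12
after xor $t5, $t5, 15: $t5=(-12)^15=-5
after add $t1, $t1, 4: $t1=100+4=104
after sub $t0, $t0, 2: $t0=12-2=10
cmp $t0, 0  (cmp 10,0)
bgt L1: taken
after lw $t5, 0($t1): $t5=M[104]=6
after sub $t5, $t5, 20: $t5=6-20=-14
after xor $t5, $t5, 15: $t5=(-14)^15=-3
after add $t1, $t1, 4: $t1=104+4=108
after sub $t0, $t0, 2: $t0=10-2=8
cmp $t0, 0  (cmp 8,0)
bgt L1: taken
after lw $t5, 0($t1): $t5=M[108]=11
after sub $t5, $t5, 20: $t5=11-20=-9
after xor $t5, $t5, 15: $t5=(-9)^15=-8
after add $t1, $t1, 4: $t1=108+4=112
after sub $t0, $t0, 2: $t0=8-2=6
cmp $t0, 0  (cmp 6,0)
bgt L1: taken
after lw $t5, 0($t1): $t5=M[112]=9
after sub $t5, $t5, 20: $t5=9-20=-11
after xor $t5, $t5, 15: $t5=(-11)^15=-6
after add $t1, $t1, 4: $t1=112+4=116
after sub $t0, $t0, 2: $t0=6-2=4
cmp $t0, 0  (cmp 4,0)
bgt L1: taken
after lw $t5, 0($t1): $t5=M[116]=15
after sub $t5, $t5, 20: $t5=15-20=-5
after xor $t5, $t5, 15: $t5=(-5)^15=-12
after add $t1, $t1, 4: $t1=116+4=120
after sub $t0, $t0, 2: $t0=4-2=2
cmp $t0, 0  (cmp 2,0)
bgt L1: taken
after lw $t5, 0($t1): $t5=M[120]=28
after sub $t5, $t5, 20: $t5=28-20=8
after xor $t5, $t5, 15: $t5=8^15=7
after add $t1, $t1, 4: $t1=120+4=124
after sub $t0, $t0, 2: $t0=2-2=0
cmp $t0, 0  (cmp 0,0)
bgt L1: not taken
halt.

7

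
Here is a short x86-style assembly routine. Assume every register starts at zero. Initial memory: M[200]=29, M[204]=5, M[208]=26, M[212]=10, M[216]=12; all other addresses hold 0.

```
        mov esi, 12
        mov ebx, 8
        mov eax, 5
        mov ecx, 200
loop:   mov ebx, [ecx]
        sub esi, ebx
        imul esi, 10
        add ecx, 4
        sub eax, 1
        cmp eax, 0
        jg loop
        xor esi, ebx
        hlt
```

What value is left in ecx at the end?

220

mov esi, 12 → esi=12
mov ebx, 8 → ebx=8
mov eax, 5 → eax=5
mov ecx, 200 → ecx=200
mov ebx, [ecx] → ebx=M[200]=29
sub esi, ebx → esi=12-29=-17
imul esi, 10 → esi=(-17)*10=-170
add ecx, 4 → ecx=200+4=204
sub eax, 1 → eax=5-1=4
cmp eax, 0  (cmp 4,0)
jg loop: taken
mov ebx, [ecx] → ebx=M[204]=5
sub esi, ebx → esi=(-170)-5=-175
imul esi, 10 → esi=(-175)*10=-1750
add ecx, 4 → ecx=204+4=208
sub eax, 1 → eax=4-1=3
cmp eax, 0  (cmp 3,0)
jg loop: taken
mov ebx, [ecx] → ebx=M[208]=26
sub esi, ebx → esi=(-1750)-26=-1776
imul esi, 10 → esi=(-1776)*10=-17760
add ecx, 4 → ecx=208+4=212
sub eax, 1 → eax=3-1=2
cmp eax, 0  (cmp 2,0)
jg loop: taken
mov ebx, [ecx] → ebx=M[212]=10
sub esi, ebx → esi=(-17760)-10=-17770
imul esi, 10 → esi=(-17770)*10=-177700
add ecx, 4 → ecx=212+4=216
sub eax, 1 → eax=2-1=1
cmp eax, 0  (cmp 1,0)
jg loop: taken
mov ebx, [ecx] → ebx=M[216]=12
sub esi, ebx → esi=(-177700)-12=-177712
imul esi, 10 → esi=(-177712)*10=-1777120
add ecx, 4 → ecx=216+4=220
sub eax, 1 → eax=1-1=0
cmp eax, 0  (cmp 0,0)
jg loop: not taken
xor esi, ebx → esi=(-1777120)^12=-1777108
halt.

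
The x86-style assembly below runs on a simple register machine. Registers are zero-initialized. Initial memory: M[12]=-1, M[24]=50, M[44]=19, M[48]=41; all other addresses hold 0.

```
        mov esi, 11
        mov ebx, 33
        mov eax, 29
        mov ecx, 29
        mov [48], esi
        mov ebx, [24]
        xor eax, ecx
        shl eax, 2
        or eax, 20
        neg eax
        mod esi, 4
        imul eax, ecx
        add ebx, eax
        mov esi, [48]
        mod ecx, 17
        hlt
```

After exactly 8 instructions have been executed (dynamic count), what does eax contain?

0

mov esi, 11 → esi=11
mov ebx, 33 → ebx=33
mov eax, 29 → eax=29
mov ecx, 29 → ecx=29
mov [48], esi → M[48]=11
mov ebx, [24] → ebx=M[24]=50
xor eax, ecx → eax=29^29=0
shl eax, 2 → eax=0<<2=0
After step 8: eax = 0.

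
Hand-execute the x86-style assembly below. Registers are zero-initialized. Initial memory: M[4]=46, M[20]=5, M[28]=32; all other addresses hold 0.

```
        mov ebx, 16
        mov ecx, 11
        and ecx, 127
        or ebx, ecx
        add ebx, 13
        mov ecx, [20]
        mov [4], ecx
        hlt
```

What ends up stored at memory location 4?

5

after mov ebx, 16: ebx=16
after mov ecx, 11: ecx=11
after and ecx, 127: ecx=11&127=11
after or ebx, ecx: ebx=16|11=27
after add ebx, 13: ebx=27+13=40
after mov ecx, [20]: ecx=M[20]=5
mov [4], ecx → M[4]=5
halt.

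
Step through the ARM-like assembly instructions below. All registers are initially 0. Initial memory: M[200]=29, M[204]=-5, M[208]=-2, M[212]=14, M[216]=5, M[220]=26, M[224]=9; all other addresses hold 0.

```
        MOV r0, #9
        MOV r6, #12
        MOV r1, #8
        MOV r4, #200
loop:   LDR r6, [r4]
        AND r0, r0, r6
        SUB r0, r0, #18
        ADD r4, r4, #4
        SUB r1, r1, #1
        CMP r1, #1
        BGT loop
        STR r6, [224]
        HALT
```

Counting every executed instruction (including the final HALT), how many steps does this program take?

55

MOV r0, #9 → r0=9
MOV r6, #12 → r6=12
MOV r1, #8 → r1=8
MOV r4, #200 → r4=200
LDR r6, [r4] → r6=M[200]=29
AND r0, r0, r6 → r0=9&29=9
SUB r0, r0, #18 → r0=9-18=-9
ADD r4, r4, #4 → r4=200+4=204
SUB r1, r1, #1 → r1=8-1=7
CMP r1, #1  (cmp 7,1)
BGT loop: taken
LDR r6, [r4] → r6=M[204]=-5
AND r0, r0, r6 → r0=(-9)&(-5)=-13
SUB r0, r0, #18 → r0=(-13)-18=-31
ADD r4, r4, #4 → r4=204+4=208
SUB r1, r1, #1 → r1=7-1=6
CMP r1, #1  (cmp 6,1)
BGT loop: taken
LDR r6, [r4] → r6=M[208]=-2
AND r0, r0, r6 → r0=(-31)&(-2)=-32
SUB r0, r0, #18 → r0=(-32)-18=-50
ADD r4, r4, #4 → r4=208+4=212
SUB r1, r1, #1 → r1=6-1=5
CMP r1, #1  (cmp 5,1)
BGT loop: taken
LDR r6, [r4] → r6=M[212]=14
AND r0, r0, r6 → r0=(-50)&14=14
SUB r0, r0, #18 → r0=14-18=-4
ADD r4, r4, #4 → r4=212+4=216
SUB r1, r1, #1 → r1=5-1=4
CMP r1, #1  (cmp 4,1)
BGT loop: taken
LDR r6, [r4] → r6=M[216]=5
AND r0, r0, r6 → r0=(-4)&5=4
SUB r0, r0, #18 → r0=4-18=-14
ADD r4, r4, #4 → r4=216+4=220
SUB r1, r1, #1 → r1=4-1=3
CMP r1, #1  (cmp 3,1)
BGT loop: taken
LDR r6, [r4] → r6=M[220]=26
AND r0, r0, r6 → r0=(-14)&26=18
SUB r0, r0, #18 → r0=18-18=0
ADD r4, r4, #4 → r4=220+4=224
SUB r1, r1, #1 → r1=3-1=2
CMP r1, #1  (cmp 2,1)
BGT loop: taken
LDR r6, [r4] → r6=M[224]=9
AND r0, r0, r6 → r0=0&9=0
SUB r0, r0, #18 → r0=0-18=-18
ADD r4, r4, #4 → r4=224+4=228
SUB r1, r1, #1 → r1=2-1=1
CMP r1, #1  (cmp 1,1)
BGT loop: not taken
STR r6, [224] → M[224]=9
halt.
Total executed instructions: 55.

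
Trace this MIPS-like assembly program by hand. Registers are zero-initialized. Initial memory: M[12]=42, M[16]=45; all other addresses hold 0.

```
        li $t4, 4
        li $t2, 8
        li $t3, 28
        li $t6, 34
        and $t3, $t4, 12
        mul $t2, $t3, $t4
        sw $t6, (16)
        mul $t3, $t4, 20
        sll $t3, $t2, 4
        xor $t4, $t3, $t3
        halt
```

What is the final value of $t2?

16

$t4=4
$t2=8
$t3=28
$t6=34
$t3=4&12=4
$t2=4*4=16
sw $t6, (16) → M[16]=34
$t3=4*20=80
$t3=16<<4=256
$t4=256^256=0
halt.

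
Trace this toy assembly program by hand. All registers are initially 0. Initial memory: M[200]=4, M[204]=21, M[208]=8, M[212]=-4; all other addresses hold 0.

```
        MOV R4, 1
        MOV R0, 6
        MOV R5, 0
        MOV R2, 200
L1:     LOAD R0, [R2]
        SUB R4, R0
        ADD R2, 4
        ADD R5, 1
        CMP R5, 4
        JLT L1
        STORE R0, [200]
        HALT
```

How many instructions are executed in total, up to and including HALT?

R4=1
R0=6
R5=0
R2=200
R0=M[200]=4
R4=1-4=-3
R2=200+4=204
R5=0+1=1
CMP R5, 4  (cmp 1,4)
JLT L1: taken
R0=M[204]=21
R4=(-3)-21=-24
R2=204+4=208
R5=1+1=2
CMP R5, 4  (cmp 2,4)
JLT L1: taken
R0=M[208]=8
R4=(-24)-8=-32
R2=208+4=212
R5=2+1=3
CMP R5, 4  (cmp 3,4)
JLT L1: taken
R0=M[212]=-4
R4=(-32)-(-4)=-28
R2=212+4=216
R5=3+1=4
CMP R5, 4  (cmp 4,4)
JLT L1: not taken
STORE R0, [200] → M[200]=-4
halt.
Total executed instructions: 30.

30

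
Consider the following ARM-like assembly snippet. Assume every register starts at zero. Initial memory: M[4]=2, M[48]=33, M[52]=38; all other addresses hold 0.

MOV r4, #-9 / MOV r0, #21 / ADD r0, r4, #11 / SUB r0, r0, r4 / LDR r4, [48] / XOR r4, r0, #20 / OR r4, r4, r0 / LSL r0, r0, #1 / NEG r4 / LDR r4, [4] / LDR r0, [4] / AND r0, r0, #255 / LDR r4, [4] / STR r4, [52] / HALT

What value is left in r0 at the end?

2

MOV r4, #-9 → r4=-9
MOV r0, #21 → r0=21
ADD r0, r4, #11 → r0=(-9)+11=2
SUB r0, r0, r4 → r0=2-(-9)=11
LDR r4, [48] → r4=M[48]=33
XOR r4, r0, #20 → r4=11^20=31
OR r4, r4, r0 → r4=31|11=31
LSL r0, r0, #1 → r0=11<<1=22
NEG r4 → r4=-(31)=-31
LDR r4, [4] → r4=M[4]=2
LDR r0, [4] → r0=M[4]=2
AND r0, r0, #255 → r0=2&255=2
LDR r4, [4] → r4=M[4]=2
STR r4, [52] → M[52]=2
halt.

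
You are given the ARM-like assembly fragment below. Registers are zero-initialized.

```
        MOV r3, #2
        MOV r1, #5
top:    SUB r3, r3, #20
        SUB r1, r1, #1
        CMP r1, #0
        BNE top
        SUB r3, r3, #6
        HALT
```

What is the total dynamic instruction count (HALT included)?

r3=2
r1=5
r3=2-20=-18
r1=5-1=4
CMP r1, #0  (cmp 4,0)
BNE top: taken
r3=(-18)-20=-38
r1=4-1=3
CMP r1, #0  (cmp 3,0)
BNE top: taken
r3=(-38)-20=-58
r1=3-1=2
CMP r1, #0  (cmp 2,0)
BNE top: taken
r3=(-58)-20=-78
r1=2-1=1
CMP r1, #0  (cmp 1,0)
BNE top: taken
r3=(-78)-20=-98
r1=1-1=0
CMP r1, #0  (cmp 0,0)
BNE top: not taken
r3=(-98)-6=-104
halt.
Total executed instructions: 24.

24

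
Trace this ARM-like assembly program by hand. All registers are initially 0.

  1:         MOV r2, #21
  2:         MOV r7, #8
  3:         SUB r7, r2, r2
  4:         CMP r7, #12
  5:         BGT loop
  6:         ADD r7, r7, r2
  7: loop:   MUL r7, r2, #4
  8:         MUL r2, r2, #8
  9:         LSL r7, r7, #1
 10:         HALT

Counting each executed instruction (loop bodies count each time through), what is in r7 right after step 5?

MOV r2, #21 → r2=21
MOV r7, #8 → r7=8
SUB r7, r2, r2 → r7=21-21=0
CMP r7, #12  (cmp 0,12)
BGT loop: not taken
After step 5: r7 = 0.

0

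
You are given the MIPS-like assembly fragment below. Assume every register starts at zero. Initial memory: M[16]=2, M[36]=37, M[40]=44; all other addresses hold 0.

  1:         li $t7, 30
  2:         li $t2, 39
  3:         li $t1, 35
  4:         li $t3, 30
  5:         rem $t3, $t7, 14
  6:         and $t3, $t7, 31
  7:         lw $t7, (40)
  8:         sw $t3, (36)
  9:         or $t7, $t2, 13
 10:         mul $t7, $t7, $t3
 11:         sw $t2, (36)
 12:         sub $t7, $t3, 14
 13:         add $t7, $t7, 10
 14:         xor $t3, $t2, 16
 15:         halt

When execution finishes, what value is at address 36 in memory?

$t7=30
$t2=39
$t1=35
$t3=30
$t3=30%14=2
$t3=30&31=30
$t7=M[40]=44
sw $t3, (36) → M[36]=30
$t7=39|13=47
$t7=47*30=1410
sw $t2, (36) → M[36]=39
$t7=30-14=16
$t7=16+10=26
$t3=39^16=55
halt.

39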